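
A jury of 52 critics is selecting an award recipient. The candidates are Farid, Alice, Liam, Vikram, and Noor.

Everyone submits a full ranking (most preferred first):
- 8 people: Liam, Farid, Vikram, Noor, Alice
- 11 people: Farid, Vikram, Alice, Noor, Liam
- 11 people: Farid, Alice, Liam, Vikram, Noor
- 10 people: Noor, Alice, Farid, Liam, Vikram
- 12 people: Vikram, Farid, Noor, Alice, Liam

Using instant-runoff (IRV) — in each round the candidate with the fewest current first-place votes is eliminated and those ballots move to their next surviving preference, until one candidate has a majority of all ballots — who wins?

Round 1: Farid 22, Alice 0, Liam 8, Vikram 12, Noor 10. Alice eliminated.
Round 2: Farid 22, Liam 8, Vikram 12, Noor 10. Liam eliminated.
Round 3: Farid 30, Vikram 12, Noor 10. Farid has a majority (≥27).

Farid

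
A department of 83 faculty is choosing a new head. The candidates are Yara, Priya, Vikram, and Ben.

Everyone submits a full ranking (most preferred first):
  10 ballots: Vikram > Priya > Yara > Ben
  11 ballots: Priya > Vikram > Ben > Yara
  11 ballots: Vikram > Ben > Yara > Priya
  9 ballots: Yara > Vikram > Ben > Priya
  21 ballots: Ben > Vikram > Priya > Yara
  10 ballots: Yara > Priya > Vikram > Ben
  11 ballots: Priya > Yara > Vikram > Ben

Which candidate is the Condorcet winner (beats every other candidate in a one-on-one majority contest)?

Vikram

Vikram vs Yara: 53–30
Vikram vs Priya: 51–32
Vikram vs Ben: 62–21
Vikram beats every other candidate.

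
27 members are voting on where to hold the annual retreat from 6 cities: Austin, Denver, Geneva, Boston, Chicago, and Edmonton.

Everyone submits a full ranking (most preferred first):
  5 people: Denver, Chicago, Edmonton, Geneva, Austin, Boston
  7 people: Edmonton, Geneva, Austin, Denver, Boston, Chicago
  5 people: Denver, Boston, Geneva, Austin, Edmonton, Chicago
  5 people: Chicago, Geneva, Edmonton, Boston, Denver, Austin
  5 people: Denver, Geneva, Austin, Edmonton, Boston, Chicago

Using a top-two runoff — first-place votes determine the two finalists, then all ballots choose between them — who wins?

Round 1 first-place votes: Austin 0, Denver 15, Geneva 0, Boston 0, Chicago 5, Edmonton 7. Denver and Edmonton advance.
Runoff: Denver is ranked above Edmonton on 15 ballots, Edmonton above Denver on 12.

Denver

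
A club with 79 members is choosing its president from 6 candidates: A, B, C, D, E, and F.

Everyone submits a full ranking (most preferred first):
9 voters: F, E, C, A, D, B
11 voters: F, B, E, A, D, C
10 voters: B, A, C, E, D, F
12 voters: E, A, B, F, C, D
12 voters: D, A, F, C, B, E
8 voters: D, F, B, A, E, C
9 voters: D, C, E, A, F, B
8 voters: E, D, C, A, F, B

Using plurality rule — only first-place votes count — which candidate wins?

First-place votes: A 0, B 10, C 0, D 29, E 20, F 20.

D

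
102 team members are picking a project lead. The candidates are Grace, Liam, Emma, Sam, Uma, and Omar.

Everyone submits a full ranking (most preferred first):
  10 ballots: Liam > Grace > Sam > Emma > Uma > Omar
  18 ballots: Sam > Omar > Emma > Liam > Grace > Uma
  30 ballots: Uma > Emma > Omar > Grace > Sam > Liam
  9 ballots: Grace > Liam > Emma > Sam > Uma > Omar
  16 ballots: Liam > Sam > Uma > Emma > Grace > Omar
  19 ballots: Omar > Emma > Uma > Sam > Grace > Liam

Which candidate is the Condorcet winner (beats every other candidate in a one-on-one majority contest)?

Emma

Emma vs Grace: 83–19
Emma vs Liam: 67–35
Emma vs Sam: 58–44
Emma vs Uma: 56–46
Emma vs Omar: 65–37
Emma beats every other candidate.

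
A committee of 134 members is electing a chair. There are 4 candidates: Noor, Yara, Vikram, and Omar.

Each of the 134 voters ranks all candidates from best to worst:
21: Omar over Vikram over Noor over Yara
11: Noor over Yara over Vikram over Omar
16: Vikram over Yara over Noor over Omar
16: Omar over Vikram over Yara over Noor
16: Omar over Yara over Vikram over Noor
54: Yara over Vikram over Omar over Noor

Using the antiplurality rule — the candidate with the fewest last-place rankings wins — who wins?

Last-place votes: Noor 86, Yara 21, Vikram 0, Omar 27.

Vikram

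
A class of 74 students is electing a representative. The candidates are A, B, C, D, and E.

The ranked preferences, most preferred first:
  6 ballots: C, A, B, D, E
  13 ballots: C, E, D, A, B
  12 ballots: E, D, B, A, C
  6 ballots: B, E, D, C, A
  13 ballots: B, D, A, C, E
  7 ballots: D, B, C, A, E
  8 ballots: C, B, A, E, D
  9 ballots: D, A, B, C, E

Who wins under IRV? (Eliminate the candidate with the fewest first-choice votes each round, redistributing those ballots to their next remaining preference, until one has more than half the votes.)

Round 1: A 0, B 19, C 27, D 16, E 12. A eliminated.
Round 2: B 19, C 27, D 16, E 12. E eliminated.
Round 3: B 19, C 27, D 28. B eliminated.
Round 4: C 27, D 47. D has a majority (≥38).

D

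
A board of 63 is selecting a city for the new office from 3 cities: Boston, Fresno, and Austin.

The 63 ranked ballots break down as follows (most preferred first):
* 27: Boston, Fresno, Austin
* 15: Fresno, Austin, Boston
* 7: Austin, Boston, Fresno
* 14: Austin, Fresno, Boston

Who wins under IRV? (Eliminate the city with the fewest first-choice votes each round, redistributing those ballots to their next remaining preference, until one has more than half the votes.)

Round 1: Boston 27, Fresno 15, Austin 21. Fresno eliminated.
Round 2: Boston 27, Austin 36. Austin has a majority (≥32).

Austin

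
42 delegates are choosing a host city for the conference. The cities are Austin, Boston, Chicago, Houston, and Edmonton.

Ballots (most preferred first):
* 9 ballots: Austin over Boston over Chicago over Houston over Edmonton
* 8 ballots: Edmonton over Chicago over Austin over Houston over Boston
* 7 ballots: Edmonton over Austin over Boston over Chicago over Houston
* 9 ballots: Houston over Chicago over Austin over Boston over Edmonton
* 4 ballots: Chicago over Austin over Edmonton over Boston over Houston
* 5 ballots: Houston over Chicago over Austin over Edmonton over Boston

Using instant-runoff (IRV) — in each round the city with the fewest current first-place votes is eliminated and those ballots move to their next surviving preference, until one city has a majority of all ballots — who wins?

Round 1: Austin 9, Boston 0, Chicago 4, Houston 14, Edmonton 15. Boston eliminated.
Round 2: Austin 9, Chicago 4, Houston 14, Edmonton 15. Chicago eliminated.
Round 3: Austin 13, Houston 14, Edmonton 15. Austin eliminated.
Round 4: Houston 23, Edmonton 19. Houston has a majority (≥22).

Houston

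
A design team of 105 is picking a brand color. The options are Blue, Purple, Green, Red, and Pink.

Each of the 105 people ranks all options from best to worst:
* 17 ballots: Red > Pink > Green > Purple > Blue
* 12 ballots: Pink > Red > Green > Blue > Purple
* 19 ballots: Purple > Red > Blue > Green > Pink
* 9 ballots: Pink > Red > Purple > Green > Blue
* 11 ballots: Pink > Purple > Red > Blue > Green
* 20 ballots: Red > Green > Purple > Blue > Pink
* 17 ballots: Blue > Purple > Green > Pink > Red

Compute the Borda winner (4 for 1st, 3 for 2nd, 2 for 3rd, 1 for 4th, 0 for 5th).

Red

Blue: 17×0 + 12×1 + 19×2 + 9×0 + 11×1 + 20×1 + 17×4 = 149
Purple: 17×1 + 12×0 + 19×4 + 9×2 + 11×3 + 20×2 + 17×3 = 235
Green: 17×2 + 12×2 + 19×1 + 9×1 + 11×0 + 20×3 + 17×2 = 180
Red: 17×4 + 12×3 + 19×3 + 9×3 + 11×2 + 20×4 + 17×0 = 290
Pink: 17×3 + 12×4 + 19×0 + 9×4 + 11×4 + 20×0 + 17×1 = 196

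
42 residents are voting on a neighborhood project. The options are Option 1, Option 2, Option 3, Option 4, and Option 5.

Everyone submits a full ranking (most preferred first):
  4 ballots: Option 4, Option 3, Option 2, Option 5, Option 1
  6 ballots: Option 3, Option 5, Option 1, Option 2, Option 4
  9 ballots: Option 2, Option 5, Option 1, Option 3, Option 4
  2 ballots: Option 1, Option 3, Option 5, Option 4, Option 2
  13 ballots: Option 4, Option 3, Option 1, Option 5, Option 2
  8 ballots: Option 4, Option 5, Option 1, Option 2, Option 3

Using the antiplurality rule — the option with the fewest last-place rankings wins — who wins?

Option 5

Last-place votes: Option 1 4, Option 2 15, Option 3 8, Option 4 15, Option 5 0.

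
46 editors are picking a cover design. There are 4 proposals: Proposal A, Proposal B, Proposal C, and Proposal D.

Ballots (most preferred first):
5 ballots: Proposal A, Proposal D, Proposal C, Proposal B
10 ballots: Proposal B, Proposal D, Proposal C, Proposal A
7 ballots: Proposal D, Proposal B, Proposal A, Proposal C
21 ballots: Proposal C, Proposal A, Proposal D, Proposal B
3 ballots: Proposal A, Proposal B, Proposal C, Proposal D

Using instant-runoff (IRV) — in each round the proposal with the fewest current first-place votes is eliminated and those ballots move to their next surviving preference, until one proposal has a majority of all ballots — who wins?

Proposal C

Round 1: Proposal A 8, Proposal B 10, Proposal C 21, Proposal D 7. Proposal D eliminated.
Round 2: Proposal A 8, Proposal B 17, Proposal C 21. Proposal A eliminated.
Round 3: Proposal B 20, Proposal C 26. Proposal C has a majority (≥24).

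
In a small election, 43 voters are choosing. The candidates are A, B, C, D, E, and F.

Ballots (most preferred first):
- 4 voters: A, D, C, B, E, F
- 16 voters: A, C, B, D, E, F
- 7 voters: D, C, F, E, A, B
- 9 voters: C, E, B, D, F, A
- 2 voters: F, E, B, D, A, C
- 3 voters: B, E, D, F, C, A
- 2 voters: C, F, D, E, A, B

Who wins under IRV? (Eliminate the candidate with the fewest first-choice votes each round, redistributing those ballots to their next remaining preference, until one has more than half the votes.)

D

Round 1: A 20, B 3, C 11, D 7, E 0, F 2. E eliminated.
Round 2: A 20, B 3, C 11, D 7, F 2. F eliminated.
Round 3: A 20, B 5, C 11, D 7. B eliminated.
Round 4: A 20, C 11, D 12. C eliminated.
Round 5: A 20, D 23. D has a majority (≥22).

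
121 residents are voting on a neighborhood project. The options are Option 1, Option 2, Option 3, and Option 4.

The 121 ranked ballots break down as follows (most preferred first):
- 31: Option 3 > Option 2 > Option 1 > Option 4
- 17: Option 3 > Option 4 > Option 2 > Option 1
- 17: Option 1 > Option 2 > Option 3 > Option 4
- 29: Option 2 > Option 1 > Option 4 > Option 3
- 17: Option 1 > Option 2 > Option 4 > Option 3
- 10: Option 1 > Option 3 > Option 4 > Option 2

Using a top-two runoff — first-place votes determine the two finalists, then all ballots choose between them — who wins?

Round 1 first-place votes: Option 1 44, Option 2 29, Option 3 48, Option 4 0. Option 3 and Option 1 advance.
Runoff: Option 3 is ranked above Option 1 on 48 ballots, Option 1 above Option 3 on 73.

Option 1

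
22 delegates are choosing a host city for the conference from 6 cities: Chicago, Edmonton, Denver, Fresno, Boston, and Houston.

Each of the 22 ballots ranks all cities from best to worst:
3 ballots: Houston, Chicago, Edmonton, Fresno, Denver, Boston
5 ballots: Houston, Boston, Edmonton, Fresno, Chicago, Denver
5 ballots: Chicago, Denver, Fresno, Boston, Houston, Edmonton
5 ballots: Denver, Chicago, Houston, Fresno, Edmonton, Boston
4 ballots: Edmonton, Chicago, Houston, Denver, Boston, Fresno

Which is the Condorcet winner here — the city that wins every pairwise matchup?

Chicago

Chicago vs Edmonton: 13–9
Chicago vs Denver: 17–5
Chicago vs Fresno: 17–5
Chicago vs Boston: 17–5
Chicago vs Houston: 14–8
Chicago beats every other city.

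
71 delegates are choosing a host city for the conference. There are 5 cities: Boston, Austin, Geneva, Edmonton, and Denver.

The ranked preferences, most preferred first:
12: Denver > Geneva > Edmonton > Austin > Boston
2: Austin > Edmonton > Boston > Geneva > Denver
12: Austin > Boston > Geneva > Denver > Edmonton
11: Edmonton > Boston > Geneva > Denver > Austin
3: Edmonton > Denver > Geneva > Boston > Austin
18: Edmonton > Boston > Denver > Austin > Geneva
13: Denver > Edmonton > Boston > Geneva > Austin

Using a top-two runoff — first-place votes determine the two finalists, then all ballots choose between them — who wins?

Round 1 first-place votes: Boston 0, Austin 14, Geneva 0, Edmonton 32, Denver 25. Edmonton and Denver advance.
Runoff: Edmonton is ranked above Denver on 34 ballots, Denver above Edmonton on 37.

Denver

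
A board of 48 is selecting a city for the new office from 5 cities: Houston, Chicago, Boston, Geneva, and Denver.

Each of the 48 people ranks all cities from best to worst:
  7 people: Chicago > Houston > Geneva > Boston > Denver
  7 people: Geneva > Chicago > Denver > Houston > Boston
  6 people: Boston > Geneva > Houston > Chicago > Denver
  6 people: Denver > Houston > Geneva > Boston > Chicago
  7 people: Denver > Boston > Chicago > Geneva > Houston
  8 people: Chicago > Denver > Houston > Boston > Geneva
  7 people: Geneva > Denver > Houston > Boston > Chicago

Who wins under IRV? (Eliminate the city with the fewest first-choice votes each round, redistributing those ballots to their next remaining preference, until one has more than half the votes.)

Round 1: Houston 0, Chicago 15, Boston 6, Geneva 14, Denver 13. Houston eliminated.
Round 2: Chicago 15, Boston 6, Geneva 14, Denver 13. Boston eliminated.
Round 3: Chicago 15, Geneva 20, Denver 13. Denver eliminated.
Round 4: Chicago 22, Geneva 26. Geneva has a majority (≥25).

Geneva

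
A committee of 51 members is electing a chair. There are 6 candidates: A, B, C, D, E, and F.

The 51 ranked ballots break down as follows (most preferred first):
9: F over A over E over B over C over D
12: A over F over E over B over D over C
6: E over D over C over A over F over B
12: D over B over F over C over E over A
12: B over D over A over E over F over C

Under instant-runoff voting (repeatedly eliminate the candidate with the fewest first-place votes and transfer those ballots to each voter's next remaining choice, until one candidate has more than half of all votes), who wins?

Round 1: A 12, B 12, C 0, D 12, E 6, F 9. C eliminated.
Round 2: A 12, B 12, D 12, E 6, F 9. E eliminated.
Round 3: A 12, B 12, D 18, F 9. F eliminated.
Round 4: A 21, B 12, D 18. B eliminated.
Round 5: A 21, D 30. D has a majority (≥26).

D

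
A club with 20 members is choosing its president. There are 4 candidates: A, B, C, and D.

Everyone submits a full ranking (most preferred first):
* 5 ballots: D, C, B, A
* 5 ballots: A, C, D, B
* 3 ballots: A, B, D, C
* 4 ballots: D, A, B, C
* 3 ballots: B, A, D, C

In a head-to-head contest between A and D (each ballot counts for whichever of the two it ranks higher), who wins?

A

A is ranked above D on 11 ballots; D above A on 9.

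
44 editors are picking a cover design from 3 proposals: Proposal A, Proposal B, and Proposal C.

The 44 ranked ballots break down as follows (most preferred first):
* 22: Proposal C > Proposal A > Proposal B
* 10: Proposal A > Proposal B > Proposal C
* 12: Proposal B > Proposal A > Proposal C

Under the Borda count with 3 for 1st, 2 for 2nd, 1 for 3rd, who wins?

Proposal A: 22×2 + 10×3 + 12×2 = 98
Proposal B: 22×1 + 10×2 + 12×3 = 78
Proposal C: 22×3 + 10×1 + 12×1 = 88

Proposal A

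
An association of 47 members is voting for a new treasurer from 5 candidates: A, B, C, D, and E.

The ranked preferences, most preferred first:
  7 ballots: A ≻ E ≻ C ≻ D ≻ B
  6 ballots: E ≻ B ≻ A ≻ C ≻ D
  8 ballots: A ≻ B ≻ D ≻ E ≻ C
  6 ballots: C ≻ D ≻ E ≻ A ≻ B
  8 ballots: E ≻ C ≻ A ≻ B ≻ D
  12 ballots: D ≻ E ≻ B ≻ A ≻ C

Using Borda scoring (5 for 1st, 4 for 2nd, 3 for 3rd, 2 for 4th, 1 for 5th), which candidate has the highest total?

A: 7×5 + 6×3 + 8×5 + 6×2 + 8×3 + 12×2 = 153
B: 7×1 + 6×4 + 8×4 + 6×1 + 8×2 + 12×3 = 121
C: 7×3 + 6×2 + 8×1 + 6×5 + 8×4 + 12×1 = 115
D: 7×2 + 6×1 + 8×3 + 6×4 + 8×1 + 12×5 = 136
E: 7×4 + 6×5 + 8×2 + 6×3 + 8×5 + 12×4 = 180

E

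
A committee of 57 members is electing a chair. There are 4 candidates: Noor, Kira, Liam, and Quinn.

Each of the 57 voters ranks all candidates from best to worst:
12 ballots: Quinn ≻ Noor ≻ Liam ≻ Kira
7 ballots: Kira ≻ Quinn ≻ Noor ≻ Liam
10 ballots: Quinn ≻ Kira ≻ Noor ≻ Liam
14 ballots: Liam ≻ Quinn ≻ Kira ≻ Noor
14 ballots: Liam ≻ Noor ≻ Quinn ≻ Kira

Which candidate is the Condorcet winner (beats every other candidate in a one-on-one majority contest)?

Quinn vs Noor: 43–14
Quinn vs Kira: 50–7
Quinn vs Liam: 29–28
Quinn beats every other candidate.

Quinn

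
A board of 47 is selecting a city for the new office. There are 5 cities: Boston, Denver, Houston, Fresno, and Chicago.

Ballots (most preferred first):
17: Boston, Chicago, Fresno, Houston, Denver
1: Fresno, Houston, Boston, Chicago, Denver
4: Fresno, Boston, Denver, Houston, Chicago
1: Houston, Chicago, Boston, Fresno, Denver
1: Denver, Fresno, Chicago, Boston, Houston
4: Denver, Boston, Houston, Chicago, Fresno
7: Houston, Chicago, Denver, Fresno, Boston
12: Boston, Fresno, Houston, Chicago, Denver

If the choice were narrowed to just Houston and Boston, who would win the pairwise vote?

Boston

Houston is ranked above Boston on 9 ballots; Boston above Houston on 38.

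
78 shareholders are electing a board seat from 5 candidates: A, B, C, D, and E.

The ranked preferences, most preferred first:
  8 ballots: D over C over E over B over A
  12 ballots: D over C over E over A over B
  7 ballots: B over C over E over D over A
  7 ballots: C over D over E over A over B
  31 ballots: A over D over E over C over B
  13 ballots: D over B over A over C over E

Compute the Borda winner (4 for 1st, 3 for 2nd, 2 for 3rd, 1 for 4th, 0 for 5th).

D

A: 8×0 + 12×1 + 7×0 + 7×1 + 31×4 + 13×2 = 169
B: 8×1 + 12×0 + 7×4 + 7×0 + 31×0 + 13×3 = 75
C: 8×3 + 12×3 + 7×3 + 7×4 + 31×1 + 13×1 = 153
D: 8×4 + 12×4 + 7×1 + 7×3 + 31×3 + 13×4 = 253
E: 8×2 + 12×2 + 7×2 + 7×2 + 31×2 + 13×0 = 130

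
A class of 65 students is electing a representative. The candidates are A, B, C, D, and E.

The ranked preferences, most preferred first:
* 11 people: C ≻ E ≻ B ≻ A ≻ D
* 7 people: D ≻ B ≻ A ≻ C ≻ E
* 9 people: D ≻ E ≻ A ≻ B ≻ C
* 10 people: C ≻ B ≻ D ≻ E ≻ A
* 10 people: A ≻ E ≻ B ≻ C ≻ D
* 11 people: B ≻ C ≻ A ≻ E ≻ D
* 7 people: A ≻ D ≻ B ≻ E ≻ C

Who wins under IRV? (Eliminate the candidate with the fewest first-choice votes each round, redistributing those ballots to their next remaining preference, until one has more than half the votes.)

Round 1: A 17, B 11, C 21, D 16, E 0. E eliminated.
Round 2: A 17, B 11, C 21, D 16. B eliminated.
Round 3: A 17, C 32, D 16. D eliminated.
Round 4: A 33, C 32. A has a majority (≥33).

A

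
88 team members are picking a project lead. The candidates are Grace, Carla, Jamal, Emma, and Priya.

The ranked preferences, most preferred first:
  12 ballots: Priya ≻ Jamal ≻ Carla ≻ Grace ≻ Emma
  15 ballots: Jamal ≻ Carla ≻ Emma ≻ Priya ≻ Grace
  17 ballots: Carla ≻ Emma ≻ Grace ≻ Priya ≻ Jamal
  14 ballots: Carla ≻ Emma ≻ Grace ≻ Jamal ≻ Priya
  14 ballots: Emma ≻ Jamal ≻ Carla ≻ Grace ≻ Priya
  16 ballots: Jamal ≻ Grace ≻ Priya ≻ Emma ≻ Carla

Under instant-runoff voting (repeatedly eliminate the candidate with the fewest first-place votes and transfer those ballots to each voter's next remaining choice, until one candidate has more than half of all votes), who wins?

Round 1: Grace 0, Carla 31, Jamal 31, Emma 14, Priya 12. Grace eliminated.
Round 2: Carla 31, Jamal 31, Emma 14, Priya 12. Priya eliminated.
Round 3: Carla 31, Jamal 43, Emma 14. Emma eliminated.
Round 4: Carla 31, Jamal 57. Jamal has a majority (≥45).

Jamal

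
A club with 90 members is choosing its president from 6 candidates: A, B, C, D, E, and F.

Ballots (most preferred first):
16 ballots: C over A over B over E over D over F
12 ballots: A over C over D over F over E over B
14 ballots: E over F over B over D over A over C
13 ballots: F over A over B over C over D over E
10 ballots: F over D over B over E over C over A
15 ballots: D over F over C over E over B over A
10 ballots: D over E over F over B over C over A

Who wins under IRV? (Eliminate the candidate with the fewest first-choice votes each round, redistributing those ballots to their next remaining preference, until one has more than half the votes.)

F

Round 1: A 12, B 0, C 16, D 25, E 14, F 23. B eliminated.
Round 2: A 12, C 16, D 25, E 14, F 23. A eliminated.
Round 3: C 28, D 25, E 14, F 23. E eliminated.
Round 4: C 28, D 25, F 37. D eliminated.
Round 5: C 28, F 62. F has a majority (≥46).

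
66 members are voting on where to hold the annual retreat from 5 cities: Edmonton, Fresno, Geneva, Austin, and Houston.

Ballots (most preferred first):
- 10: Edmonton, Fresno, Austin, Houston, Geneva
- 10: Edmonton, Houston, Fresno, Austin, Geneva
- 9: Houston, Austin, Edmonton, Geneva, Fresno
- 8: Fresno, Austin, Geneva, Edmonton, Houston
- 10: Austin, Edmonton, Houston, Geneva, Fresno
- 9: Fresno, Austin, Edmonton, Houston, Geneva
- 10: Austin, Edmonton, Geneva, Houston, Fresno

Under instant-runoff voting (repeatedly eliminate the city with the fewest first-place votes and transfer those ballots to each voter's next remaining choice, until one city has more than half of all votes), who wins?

Round 1: Edmonton 20, Fresno 17, Geneva 0, Austin 20, Houston 9. Geneva eliminated.
Round 2: Edmonton 20, Fresno 17, Austin 20, Houston 9. Houston eliminated.
Round 3: Edmonton 20, Fresno 17, Austin 29. Fresno eliminated.
Round 4: Edmonton 20, Austin 46. Austin has a majority (≥34).

Austin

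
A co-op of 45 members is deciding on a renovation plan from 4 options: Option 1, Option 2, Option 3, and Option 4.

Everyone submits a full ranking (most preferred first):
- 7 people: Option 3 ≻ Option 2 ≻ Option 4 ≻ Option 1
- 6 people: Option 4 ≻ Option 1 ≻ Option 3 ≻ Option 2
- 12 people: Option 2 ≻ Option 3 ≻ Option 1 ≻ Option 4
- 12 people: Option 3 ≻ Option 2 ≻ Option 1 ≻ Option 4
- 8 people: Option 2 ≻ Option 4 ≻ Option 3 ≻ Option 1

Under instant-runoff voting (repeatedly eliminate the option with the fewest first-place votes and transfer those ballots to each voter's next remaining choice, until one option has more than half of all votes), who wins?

Option 3

Round 1: Option 1 0, Option 2 20, Option 3 19, Option 4 6. Option 1 eliminated.
Round 2: Option 2 20, Option 3 19, Option 4 6. Option 4 eliminated.
Round 3: Option 2 20, Option 3 25. Option 3 has a majority (≥23).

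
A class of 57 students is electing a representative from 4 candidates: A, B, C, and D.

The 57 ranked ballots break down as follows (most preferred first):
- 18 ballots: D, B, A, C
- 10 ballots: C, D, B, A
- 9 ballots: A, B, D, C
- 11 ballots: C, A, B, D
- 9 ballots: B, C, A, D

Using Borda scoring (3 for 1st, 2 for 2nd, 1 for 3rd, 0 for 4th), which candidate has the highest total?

A: 18×1 + 10×0 + 9×3 + 11×2 + 9×1 = 76
B: 18×2 + 10×1 + 9×2 + 11×1 + 9×3 = 102
C: 18×0 + 10×3 + 9×0 + 11×3 + 9×2 = 81
D: 18×3 + 10×2 + 9×1 + 11×0 + 9×0 = 83

B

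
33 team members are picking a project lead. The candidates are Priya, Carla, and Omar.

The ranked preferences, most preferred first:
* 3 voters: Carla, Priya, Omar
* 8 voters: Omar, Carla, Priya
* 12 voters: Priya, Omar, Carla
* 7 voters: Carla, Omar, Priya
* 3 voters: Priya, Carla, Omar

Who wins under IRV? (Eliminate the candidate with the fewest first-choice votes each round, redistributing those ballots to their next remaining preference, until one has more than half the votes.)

Carla

Round 1: Priya 15, Carla 10, Omar 8. Omar eliminated.
Round 2: Priya 15, Carla 18. Carla has a majority (≥17).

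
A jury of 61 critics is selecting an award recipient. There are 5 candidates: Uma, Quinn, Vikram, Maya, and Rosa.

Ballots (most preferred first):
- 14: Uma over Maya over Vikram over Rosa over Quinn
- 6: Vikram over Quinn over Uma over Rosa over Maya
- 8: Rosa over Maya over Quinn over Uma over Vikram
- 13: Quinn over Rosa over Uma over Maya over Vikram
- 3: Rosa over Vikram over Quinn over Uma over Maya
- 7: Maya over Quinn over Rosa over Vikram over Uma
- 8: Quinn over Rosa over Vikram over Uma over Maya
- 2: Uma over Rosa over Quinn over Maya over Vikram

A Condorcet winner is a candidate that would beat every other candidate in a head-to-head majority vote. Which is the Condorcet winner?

Quinn vs Uma: 45–16
Quinn vs Vikram: 38–23
Quinn vs Maya: 32–29
Quinn vs Rosa: 34–27
Quinn beats every other candidate.

Quinn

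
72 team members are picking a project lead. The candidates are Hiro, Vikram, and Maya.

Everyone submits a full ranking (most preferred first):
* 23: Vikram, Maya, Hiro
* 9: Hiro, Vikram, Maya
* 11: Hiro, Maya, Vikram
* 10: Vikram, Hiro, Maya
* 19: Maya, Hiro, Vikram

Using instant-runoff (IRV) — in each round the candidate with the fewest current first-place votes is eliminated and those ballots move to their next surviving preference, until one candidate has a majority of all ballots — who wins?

Round 1: Hiro 20, Vikram 33, Maya 19. Maya eliminated.
Round 2: Hiro 39, Vikram 33. Hiro has a majority (≥37).

Hiro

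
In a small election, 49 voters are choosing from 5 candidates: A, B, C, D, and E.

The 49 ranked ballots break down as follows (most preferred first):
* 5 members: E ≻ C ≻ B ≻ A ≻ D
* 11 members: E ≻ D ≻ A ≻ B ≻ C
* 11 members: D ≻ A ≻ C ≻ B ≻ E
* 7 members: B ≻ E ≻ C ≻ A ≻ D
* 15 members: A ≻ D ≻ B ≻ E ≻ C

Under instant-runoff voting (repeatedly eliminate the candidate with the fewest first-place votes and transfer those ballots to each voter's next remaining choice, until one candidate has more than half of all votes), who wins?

Round 1: A 15, B 7, C 0, D 11, E 16. C eliminated.
Round 2: A 15, B 7, D 11, E 16. B eliminated.
Round 3: A 15, D 11, E 23. D eliminated.
Round 4: A 26, E 23. A has a majority (≥25).

A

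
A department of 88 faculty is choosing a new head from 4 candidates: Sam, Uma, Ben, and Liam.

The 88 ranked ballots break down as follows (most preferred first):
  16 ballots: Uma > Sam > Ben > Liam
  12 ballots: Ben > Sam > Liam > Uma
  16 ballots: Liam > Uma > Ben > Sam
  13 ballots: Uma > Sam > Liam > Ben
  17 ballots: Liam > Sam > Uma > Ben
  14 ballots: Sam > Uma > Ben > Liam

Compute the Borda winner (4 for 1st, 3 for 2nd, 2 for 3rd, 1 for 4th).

Sam: 16×3 + 12×3 + 16×1 + 13×3 + 17×3 + 14×4 = 246
Uma: 16×4 + 12×1 + 16×3 + 13×4 + 17×2 + 14×3 = 252
Ben: 16×2 + 12×4 + 16×2 + 13×1 + 17×1 + 14×2 = 170
Liam: 16×1 + 12×2 + 16×4 + 13×2 + 17×4 + 14×1 = 212

Uma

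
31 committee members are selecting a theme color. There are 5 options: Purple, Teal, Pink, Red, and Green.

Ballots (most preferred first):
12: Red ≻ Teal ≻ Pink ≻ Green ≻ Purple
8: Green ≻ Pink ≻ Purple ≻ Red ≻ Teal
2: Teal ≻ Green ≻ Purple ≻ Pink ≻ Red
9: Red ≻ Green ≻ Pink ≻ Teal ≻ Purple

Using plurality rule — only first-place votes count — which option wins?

Red

First-place votes: Purple 0, Teal 2, Pink 0, Red 21, Green 8.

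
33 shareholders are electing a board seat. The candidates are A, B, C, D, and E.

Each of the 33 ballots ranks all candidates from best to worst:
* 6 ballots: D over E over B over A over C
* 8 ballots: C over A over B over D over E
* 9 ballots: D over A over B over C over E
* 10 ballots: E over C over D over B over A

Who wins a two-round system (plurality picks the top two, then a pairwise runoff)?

D

Round 1 first-place votes: A 0, B 0, C 8, D 15, E 10. D and E advance.
Runoff: D is ranked above E on 23 ballots, E above D on 10.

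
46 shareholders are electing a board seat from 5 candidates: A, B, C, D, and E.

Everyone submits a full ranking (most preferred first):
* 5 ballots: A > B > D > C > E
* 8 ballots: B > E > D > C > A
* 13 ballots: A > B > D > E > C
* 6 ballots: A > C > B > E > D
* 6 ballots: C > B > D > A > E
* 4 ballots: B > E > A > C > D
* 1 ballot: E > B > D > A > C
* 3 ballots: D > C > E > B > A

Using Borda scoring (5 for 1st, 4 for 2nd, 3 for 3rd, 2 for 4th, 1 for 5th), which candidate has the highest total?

A: 5×5 + 8×1 + 13×5 + 6×5 + 6×2 + 4×3 + 1×2 + 3×1 = 157
B: 5×4 + 8×5 + 13×4 + 6×3 + 6×4 + 4×5 + 1×4 + 3×2 = 184
C: 5×2 + 8×2 + 13×1 + 6×4 + 6×5 + 4×2 + 1×1 + 3×4 = 114
D: 5×3 + 8×3 + 13×3 + 6×1 + 6×3 + 4×1 + 1×3 + 3×5 = 124
E: 5×1 + 8×4 + 13×2 + 6×2 + 6×1 + 4×4 + 1×5 + 3×3 = 111

B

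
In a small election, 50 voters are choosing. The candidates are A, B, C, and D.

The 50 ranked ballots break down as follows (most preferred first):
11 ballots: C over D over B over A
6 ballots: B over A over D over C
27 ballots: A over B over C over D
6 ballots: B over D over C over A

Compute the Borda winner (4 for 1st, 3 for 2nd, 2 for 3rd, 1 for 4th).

B

A: 11×1 + 6×3 + 27×4 + 6×1 = 143
B: 11×2 + 6×4 + 27×3 + 6×4 = 151
C: 11×4 + 6×1 + 27×2 + 6×2 = 116
D: 11×3 + 6×2 + 27×1 + 6×3 = 90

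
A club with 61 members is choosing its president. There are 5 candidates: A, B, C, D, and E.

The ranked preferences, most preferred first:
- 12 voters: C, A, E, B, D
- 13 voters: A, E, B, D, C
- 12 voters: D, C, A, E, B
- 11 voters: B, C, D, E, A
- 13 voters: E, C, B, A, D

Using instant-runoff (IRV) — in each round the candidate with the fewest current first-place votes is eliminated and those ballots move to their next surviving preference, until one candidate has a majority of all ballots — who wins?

Round 1: A 13, B 11, C 12, D 12, E 13. B eliminated.
Round 2: A 13, C 23, D 12, E 13. D eliminated.
Round 3: A 13, C 35, E 13. C has a majority (≥31).

C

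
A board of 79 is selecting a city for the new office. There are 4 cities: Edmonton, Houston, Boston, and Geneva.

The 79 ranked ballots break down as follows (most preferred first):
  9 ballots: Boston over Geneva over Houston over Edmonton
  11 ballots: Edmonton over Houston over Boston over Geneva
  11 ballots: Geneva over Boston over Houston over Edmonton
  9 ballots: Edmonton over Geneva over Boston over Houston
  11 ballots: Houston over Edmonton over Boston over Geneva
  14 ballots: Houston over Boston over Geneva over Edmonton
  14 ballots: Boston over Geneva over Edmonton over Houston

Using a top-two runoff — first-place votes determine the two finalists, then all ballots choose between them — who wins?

Boston

Round 1 first-place votes: Edmonton 20, Houston 25, Boston 23, Geneva 11. Houston and Boston advance.
Runoff: Houston is ranked above Boston on 36 ballots, Boston above Houston on 43.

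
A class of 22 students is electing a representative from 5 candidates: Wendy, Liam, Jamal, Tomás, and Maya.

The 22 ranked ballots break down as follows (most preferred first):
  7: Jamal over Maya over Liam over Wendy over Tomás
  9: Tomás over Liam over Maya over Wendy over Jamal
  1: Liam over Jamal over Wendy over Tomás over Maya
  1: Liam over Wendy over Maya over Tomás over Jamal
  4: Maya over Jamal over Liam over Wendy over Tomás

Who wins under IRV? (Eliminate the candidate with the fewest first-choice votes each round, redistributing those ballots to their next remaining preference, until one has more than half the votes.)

Round 1: Wendy 0, Liam 2, Jamal 7, Tomás 9, Maya 4. Wendy eliminated.
Round 2: Liam 2, Jamal 7, Tomás 9, Maya 4. Liam eliminated.
Round 3: Jamal 8, Tomás 9, Maya 5. Maya eliminated.
Round 4: Jamal 12, Tomás 10. Jamal has a majority (≥12).

Jamal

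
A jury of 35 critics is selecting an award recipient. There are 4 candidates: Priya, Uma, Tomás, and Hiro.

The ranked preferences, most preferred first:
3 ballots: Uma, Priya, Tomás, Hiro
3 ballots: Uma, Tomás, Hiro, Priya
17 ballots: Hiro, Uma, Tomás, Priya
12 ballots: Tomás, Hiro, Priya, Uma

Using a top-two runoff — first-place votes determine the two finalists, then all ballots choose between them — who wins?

Tomás

Round 1 first-place votes: Priya 0, Uma 6, Tomás 12, Hiro 17. Hiro and Tomás advance.
Runoff: Hiro is ranked above Tomás on 17 ballots, Tomás above Hiro on 18.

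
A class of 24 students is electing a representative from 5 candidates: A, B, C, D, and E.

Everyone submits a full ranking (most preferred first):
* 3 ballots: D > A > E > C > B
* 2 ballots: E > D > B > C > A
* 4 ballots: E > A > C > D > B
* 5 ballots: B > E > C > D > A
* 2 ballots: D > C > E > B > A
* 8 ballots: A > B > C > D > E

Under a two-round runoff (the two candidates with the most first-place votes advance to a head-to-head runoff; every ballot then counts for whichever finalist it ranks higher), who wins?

E

Round 1 first-place votes: A 8, B 5, C 0, D 5, E 6. A and E advance.
Runoff: A is ranked above E on 11 ballots, E above A on 13.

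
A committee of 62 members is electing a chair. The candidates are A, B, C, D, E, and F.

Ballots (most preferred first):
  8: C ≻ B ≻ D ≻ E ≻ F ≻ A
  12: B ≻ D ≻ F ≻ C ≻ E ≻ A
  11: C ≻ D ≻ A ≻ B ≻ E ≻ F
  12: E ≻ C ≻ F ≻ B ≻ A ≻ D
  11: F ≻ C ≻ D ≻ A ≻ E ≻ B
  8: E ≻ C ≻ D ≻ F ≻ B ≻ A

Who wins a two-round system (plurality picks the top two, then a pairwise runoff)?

C

Round 1 first-place votes: A 0, B 12, C 19, D 0, E 20, F 11. E and C advance.
Runoff: E is ranked above C on 20 ballots, C above E on 42.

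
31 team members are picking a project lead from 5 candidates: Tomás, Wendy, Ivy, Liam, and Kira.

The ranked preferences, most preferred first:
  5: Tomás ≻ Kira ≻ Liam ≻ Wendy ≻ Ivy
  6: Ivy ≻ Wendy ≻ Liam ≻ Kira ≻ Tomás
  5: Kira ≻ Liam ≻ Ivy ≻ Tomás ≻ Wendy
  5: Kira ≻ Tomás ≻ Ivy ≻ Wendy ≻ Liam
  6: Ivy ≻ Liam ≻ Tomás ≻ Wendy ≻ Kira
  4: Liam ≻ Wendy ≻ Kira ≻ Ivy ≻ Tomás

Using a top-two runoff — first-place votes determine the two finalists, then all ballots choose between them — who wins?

Round 1 first-place votes: Tomás 5, Wendy 0, Ivy 12, Liam 4, Kira 10. Ivy and Kira advance.
Runoff: Ivy is ranked above Kira on 12 ballots, Kira above Ivy on 19.

Kira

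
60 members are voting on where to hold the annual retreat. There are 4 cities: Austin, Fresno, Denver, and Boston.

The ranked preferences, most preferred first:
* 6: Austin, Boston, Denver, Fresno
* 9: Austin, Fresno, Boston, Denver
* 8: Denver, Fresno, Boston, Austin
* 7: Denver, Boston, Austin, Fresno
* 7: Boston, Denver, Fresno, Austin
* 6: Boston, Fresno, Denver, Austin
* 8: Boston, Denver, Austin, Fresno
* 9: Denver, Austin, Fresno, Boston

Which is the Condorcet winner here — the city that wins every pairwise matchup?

Boston vs Austin: 36–24
Boston vs Fresno: 34–26
Boston vs Denver: 36–24
Boston beats every other city.

Boston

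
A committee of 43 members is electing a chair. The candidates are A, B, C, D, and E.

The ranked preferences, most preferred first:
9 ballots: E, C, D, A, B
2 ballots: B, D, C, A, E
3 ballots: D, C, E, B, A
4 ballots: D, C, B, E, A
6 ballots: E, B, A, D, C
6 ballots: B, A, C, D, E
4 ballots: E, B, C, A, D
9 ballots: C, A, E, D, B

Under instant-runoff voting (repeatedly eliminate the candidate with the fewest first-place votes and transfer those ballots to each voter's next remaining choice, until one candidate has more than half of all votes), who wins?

C

Round 1: A 0, B 8, C 9, D 7, E 19. A eliminated.
Round 2: B 8, C 9, D 7, E 19. D eliminated.
Round 3: B 8, C 16, E 19. B eliminated.
Round 4: C 24, E 19. C has a majority (≥22).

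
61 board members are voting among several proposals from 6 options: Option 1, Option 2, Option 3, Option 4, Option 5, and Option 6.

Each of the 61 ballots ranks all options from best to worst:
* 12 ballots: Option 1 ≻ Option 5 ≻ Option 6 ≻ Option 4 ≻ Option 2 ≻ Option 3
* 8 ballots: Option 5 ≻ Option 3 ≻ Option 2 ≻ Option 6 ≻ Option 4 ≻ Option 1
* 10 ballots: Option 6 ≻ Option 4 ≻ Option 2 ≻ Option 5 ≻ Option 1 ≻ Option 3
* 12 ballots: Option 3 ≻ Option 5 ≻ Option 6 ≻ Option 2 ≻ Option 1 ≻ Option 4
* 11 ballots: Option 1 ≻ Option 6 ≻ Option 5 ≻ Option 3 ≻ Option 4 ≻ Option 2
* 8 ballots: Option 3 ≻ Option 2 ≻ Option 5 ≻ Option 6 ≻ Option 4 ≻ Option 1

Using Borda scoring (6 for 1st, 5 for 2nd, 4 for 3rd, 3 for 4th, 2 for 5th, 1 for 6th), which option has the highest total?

Option 5

Option 1: 12×6 + 8×1 + 10×2 + 12×2 + 11×6 + 8×1 = 198
Option 2: 12×2 + 8×4 + 10×4 + 12×3 + 11×1 + 8×5 = 183
Option 3: 12×1 + 8×5 + 10×1 + 12×6 + 11×3 + 8×6 = 215
Option 4: 12×3 + 8×2 + 10×5 + 12×1 + 11×2 + 8×2 = 152
Option 5: 12×5 + 8×6 + 10×3 + 12×5 + 11×4 + 8×4 = 274
Option 6: 12×4 + 8×3 + 10×6 + 12×4 + 11×5 + 8×3 = 259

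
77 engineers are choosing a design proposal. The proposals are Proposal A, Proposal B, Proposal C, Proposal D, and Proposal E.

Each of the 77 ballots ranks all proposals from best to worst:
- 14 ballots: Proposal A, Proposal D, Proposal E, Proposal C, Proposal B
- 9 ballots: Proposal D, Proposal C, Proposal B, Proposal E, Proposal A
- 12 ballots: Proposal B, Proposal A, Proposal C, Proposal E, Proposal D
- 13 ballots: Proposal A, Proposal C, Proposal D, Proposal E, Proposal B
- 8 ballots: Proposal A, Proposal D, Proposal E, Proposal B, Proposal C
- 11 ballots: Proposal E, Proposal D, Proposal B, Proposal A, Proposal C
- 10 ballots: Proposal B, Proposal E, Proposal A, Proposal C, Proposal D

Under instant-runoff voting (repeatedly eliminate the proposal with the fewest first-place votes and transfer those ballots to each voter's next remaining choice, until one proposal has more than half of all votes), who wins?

Proposal B

Round 1: Proposal A 35, Proposal B 22, Proposal C 0, Proposal D 9, Proposal E 11. Proposal C eliminated.
Round 2: Proposal A 35, Proposal B 22, Proposal D 9, Proposal E 11. Proposal D eliminated.
Round 3: Proposal A 35, Proposal B 31, Proposal E 11. Proposal E eliminated.
Round 4: Proposal A 35, Proposal B 42. Proposal B has a majority (≥39).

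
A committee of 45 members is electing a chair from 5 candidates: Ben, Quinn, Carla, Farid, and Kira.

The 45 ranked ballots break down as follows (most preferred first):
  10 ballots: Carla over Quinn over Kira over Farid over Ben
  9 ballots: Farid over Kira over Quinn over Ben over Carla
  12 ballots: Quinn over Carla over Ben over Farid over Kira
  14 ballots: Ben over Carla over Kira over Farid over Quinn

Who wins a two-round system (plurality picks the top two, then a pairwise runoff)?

Round 1 first-place votes: Ben 14, Quinn 12, Carla 10, Farid 9, Kira 0. Ben and Quinn advance.
Runoff: Ben is ranked above Quinn on 14 ballots, Quinn above Ben on 31.

Quinn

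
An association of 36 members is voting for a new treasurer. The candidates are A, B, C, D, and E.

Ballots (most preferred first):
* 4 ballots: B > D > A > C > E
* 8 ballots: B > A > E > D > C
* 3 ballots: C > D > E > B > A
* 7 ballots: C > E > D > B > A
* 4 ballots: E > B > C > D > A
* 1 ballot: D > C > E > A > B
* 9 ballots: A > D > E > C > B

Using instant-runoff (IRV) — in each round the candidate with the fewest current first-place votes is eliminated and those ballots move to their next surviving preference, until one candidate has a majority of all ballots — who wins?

C

Round 1: A 9, B 12, C 10, D 1, E 4. D eliminated.
Round 2: A 9, B 12, C 11, E 4. E eliminated.
Round 3: A 9, B 16, C 11. A eliminated.
Round 4: B 16, C 20. C has a majority (≥19).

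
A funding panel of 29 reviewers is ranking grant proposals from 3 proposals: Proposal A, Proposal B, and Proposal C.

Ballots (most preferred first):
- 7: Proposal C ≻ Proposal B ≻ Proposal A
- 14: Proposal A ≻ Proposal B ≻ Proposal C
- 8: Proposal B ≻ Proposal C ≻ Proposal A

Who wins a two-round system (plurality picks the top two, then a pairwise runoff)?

Round 1 first-place votes: Proposal A 14, Proposal B 8, Proposal C 7. Proposal A and Proposal B advance.
Runoff: Proposal A is ranked above Proposal B on 14 ballots, Proposal B above Proposal A on 15.

Proposal B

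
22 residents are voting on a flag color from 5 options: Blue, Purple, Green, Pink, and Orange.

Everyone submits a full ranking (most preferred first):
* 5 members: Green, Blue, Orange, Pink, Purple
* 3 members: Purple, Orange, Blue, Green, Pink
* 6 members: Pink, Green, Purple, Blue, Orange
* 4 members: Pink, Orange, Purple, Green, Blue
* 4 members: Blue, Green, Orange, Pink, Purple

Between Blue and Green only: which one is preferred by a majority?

Blue is ranked above Green on 7 ballots; Green above Blue on 15.

Green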